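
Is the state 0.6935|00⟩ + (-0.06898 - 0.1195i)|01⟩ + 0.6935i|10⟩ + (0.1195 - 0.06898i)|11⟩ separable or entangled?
Separable

Writing the state as a|00⟩ + b|01⟩ + c|10⟩ + d|11⟩, it is a product state iff ad − bc = 0.
Here (a, b, c, d) = (0.6935, (-0.06898 - 0.1195i), 0.6935i, (0.1195 - 0.06898i)): ad − bc = (0.6935)(0.1195 - 0.06898i) − (-0.06898 - 0.1195i)(0.6935i) = 0, so the state is separable.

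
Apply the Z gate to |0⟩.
|0⟩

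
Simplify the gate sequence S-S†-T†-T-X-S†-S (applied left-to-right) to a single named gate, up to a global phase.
X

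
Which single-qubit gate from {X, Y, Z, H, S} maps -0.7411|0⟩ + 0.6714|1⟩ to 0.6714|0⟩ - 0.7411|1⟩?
X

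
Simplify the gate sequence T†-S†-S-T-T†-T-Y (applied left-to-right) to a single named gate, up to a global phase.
Y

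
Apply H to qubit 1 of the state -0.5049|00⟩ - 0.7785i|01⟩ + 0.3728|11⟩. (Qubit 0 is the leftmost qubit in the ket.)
(-0.357 - 0.5505i)|00⟩ + (-0.357 + 0.5505i)|01⟩ + 0.2636|10⟩ - 0.2636|11⟩

H on qubit 1 mixes each pair of kets that differ only in qubit 1: amplitudes (a, b) of (|…0…⟩, |…1…⟩) become ((a + b)/√2, (a − b)/√2). Kets absent from the input have amplitude 0.
(|00⟩, |01⟩): (a, b) = (-0.5049, -0.7785i) → ((-0.357 - 0.5505i), (-0.357 + 0.5505i))
(|10⟩, |11⟩): (a, b) = (0, 0.3728) → (0.2636, -0.2636)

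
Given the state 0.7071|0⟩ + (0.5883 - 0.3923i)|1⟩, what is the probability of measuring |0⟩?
0.5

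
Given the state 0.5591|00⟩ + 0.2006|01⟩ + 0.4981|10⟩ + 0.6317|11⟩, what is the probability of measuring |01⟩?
0.04024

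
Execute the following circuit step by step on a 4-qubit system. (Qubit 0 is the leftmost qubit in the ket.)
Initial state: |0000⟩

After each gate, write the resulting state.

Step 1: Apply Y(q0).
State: i|1000⟩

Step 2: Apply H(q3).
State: (1/√2)i|1000⟩ + (1/√2)i|1001⟩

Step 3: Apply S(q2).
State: (1/√2)i|1000⟩ + (1/√2)i|1001⟩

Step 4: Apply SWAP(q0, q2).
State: (1/√2)i|0010⟩ + (1/√2)i|0011⟩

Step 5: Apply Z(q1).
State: (1/√2)i|0010⟩ + (1/√2)i|0011⟩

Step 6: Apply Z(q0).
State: (1/√2)i|0010⟩ + (1/√2)i|0011⟩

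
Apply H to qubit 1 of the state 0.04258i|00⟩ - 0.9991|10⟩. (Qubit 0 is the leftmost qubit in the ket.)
0.03011i|00⟩ + 0.03011i|01⟩ - 0.7065|10⟩ - 0.7065|11⟩

H on qubit 1 mixes each pair of kets that differ only in qubit 1: amplitudes (a, b) of (|…0…⟩, |…1…⟩) become ((a + b)/√2, (a − b)/√2). Kets absent from the input have amplitude 0.
(|00⟩, |01⟩): (a, b) = (0.04258i, 0) → (0.03011i, 0.03011i)
(|10⟩, |11⟩): (a, b) = (-0.9991, 0) → (-0.7065, -0.7065)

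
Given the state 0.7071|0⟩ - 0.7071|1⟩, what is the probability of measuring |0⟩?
0.5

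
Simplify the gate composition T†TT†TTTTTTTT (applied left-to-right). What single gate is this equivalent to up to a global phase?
T†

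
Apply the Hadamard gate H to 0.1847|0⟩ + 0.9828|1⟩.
0.8255|0⟩ - 0.5643|1⟩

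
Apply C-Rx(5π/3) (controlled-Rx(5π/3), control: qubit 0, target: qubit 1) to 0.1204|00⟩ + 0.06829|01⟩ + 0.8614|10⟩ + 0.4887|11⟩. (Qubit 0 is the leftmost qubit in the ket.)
0.1204|00⟩ + 0.06829|01⟩ + (-0.746 - 0.2444i)|10⟩ + (-0.4232 - 0.4307i)|11⟩

C-Rx(5π/3) leaves the control-|0⟩ kets |00⟩, |01⟩ unchanged and applies Rx(5π/3) to qubit 1 on the control-|1⟩ pair (|10⟩, |11⟩).
Rx(5π/3) = [[cos(θ/2), −i·sin(θ/2)], [−i·sin(θ/2), cos(θ/2)]]; θ = 5π/3, cos(θ/2) ≈ -0.866025, sin(θ/2) ≈ 0.5.
With a = amp(|10⟩) = 0.8614 and b = amp(|11⟩) = 0.4887:
new amp(|10⟩) = (-0.866025)·a + (-0.5i)·b = (-0.746 - 0.2444i)
new amp(|11⟩) = (-0.5i)·a + (-0.866025)·b = (-0.4232 - 0.4307i)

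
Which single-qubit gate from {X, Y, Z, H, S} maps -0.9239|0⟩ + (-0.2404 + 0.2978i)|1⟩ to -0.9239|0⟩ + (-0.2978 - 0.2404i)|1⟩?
S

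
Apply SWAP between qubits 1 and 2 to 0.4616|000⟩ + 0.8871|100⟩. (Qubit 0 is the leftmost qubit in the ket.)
0.4616|000⟩ + 0.8871|100⟩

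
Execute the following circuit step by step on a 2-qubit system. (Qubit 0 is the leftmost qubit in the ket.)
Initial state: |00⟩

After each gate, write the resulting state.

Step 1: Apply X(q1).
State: |01⟩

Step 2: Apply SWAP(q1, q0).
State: |10⟩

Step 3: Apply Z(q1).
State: |10⟩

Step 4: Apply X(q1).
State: |11⟩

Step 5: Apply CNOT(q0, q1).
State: |10⟩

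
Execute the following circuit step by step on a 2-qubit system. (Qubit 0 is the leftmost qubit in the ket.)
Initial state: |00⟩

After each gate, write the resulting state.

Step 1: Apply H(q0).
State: 1/√2|00⟩ + 1/√2|10⟩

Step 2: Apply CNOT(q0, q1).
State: 1/√2|00⟩ + 1/√2|11⟩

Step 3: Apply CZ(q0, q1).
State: 1/√2|00⟩ - 1/√2|11⟩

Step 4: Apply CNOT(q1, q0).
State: 1/√2|00⟩ - 1/√2|01⟩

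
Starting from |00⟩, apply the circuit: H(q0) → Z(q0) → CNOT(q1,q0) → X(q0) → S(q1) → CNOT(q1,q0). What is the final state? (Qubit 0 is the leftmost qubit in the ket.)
-1/√2|00⟩ + 1/√2|10⟩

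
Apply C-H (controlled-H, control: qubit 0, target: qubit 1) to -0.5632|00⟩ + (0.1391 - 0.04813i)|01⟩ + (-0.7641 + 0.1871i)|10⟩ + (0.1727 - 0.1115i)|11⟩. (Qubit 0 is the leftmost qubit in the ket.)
-0.5632|00⟩ + (0.1391 - 0.04813i)|01⟩ + (-0.4182 + 0.05346i)|10⟩ + (-0.6624 + 0.2111i)|11⟩

C-H leaves the control-|0⟩ kets |00⟩, |01⟩ unchanged and applies H to qubit 1 on the control-|1⟩ pair (|10⟩, |11⟩).
H = [[1/√2, 1/√2], [1/√2, -1/√2]].
With a = amp(|10⟩) = (-0.7641 + 0.1871i) and b = amp(|11⟩) = (0.1727 - 0.1115i):
new amp(|10⟩) = (1/√2)·a + (1/√2)·b = (-0.4182 + 0.05346i)
new amp(|11⟩) = (1/√2)·a + (-1/√2)·b = (-0.6624 + 0.2111i)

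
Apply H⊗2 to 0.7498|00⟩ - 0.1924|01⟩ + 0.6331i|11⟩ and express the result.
(0.2787 + 0.3166i)|00⟩ + (0.4711 - 0.3166i)|01⟩ + (0.2787 - 0.3166i)|10⟩ + (0.4711 + 0.3166i)|11⟩

H⊗2 gives amp(|y⟩) = (1/2) Σ_x (−1)^(x·y) amp(|x⟩), where x·y is the number of positions in which both x and y have a 1.
|00⟩: (0.7498 - 0.1924 + 0.6331i)/2 = (0.2787 + 0.3166i)
|01⟩: (0.7498 + 0.1924 - 0.6331i)/2 = (0.4711 - 0.3166i)
|10⟩: (0.7498 - 0.1924 - 0.6331i)/2 = (0.2787 - 0.3166i)
|11⟩: (0.7498 + 0.1924 + 0.6331i)/2 = (0.4711 + 0.3166i)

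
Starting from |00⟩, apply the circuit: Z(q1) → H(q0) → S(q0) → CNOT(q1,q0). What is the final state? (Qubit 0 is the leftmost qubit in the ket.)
1/√2|00⟩ + (1/√2)i|10⟩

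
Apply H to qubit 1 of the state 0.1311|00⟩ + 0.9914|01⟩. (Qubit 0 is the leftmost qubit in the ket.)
0.7937|00⟩ - 0.6083|01⟩

H on qubit 1 mixes each pair of kets that differ only in qubit 1: amplitudes (a, b) of (|…0…⟩, |…1…⟩) become ((a + b)/√2, (a − b)/√2). Kets absent from the input have amplitude 0.
(|00⟩, |01⟩): (a, b) = (0.1311, 0.9914) → (0.7937, -0.6083)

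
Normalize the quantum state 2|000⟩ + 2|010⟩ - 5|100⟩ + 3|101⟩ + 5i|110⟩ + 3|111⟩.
0.2294|000⟩ + 0.2294|010⟩ - 0.5735|100⟩ + 0.3441|101⟩ + 0.5735i|110⟩ + 0.3441|111⟩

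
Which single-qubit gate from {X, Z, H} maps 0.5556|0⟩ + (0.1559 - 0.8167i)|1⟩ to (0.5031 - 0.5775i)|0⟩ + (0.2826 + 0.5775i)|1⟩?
H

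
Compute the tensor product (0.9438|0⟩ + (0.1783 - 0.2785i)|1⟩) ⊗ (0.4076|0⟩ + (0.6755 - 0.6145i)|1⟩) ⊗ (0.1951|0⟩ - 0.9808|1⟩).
0.07505|000⟩ - 0.3773|001⟩ + (0.1244 - 0.1132i)|010⟩ + (-0.6253 + 0.5688i)|011⟩ + (0.01418 - 0.02215i)|100⟩ + (-0.07128 + 0.1113i)|101⟩ + (-0.009891 - 0.05808i)|110⟩ + (0.04972 + 0.292i)|111⟩

amp(|b₁b₂…⟩) = product of the factor amplitudes for bits b₁, b₂, …; only kets whose every factor amplitude is nonzero survive.
|000⟩: (0.9438)(0.4076)(0.1951) = 0.07505
|001⟩: (0.9438)(0.4076)(-0.9808) = -0.3773
|010⟩: (0.9438)(0.6755 - 0.6145i)(0.1951) = (0.1244 - 0.1132i)
|011⟩: (0.9438)(0.6755 - 0.6145i)(-0.9808) = (-0.6253 + 0.5688i)
|100⟩: (0.1783 - 0.2785i)(0.4076)(0.1951) = (0.01418 - 0.02215i)
|101⟩: (0.1783 - 0.2785i)(0.4076)(-0.9808) = (-0.07128 + 0.1113i)
|110⟩: (0.1783 - 0.2785i)(0.6755 - 0.6145i)(0.1951) = (-0.009891 - 0.05808i)
|111⟩: (0.1783 - 0.2785i)(0.6755 - 0.6145i)(-0.9808) = (0.04972 + 0.292i)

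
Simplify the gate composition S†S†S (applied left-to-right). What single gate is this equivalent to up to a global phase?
S†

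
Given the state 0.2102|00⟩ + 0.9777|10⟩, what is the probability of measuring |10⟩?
0.9559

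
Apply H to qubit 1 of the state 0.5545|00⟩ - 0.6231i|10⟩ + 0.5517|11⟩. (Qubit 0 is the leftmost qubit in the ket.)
0.3921|00⟩ + 0.3921|01⟩ + (0.3901 - 0.4406i)|10⟩ + (-0.3901 - 0.4406i)|11⟩

H on qubit 1 mixes each pair of kets that differ only in qubit 1: amplitudes (a, b) of (|…0…⟩, |…1…⟩) become ((a + b)/√2, (a − b)/√2). Kets absent from the input have amplitude 0.
(|00⟩, |01⟩): (a, b) = (0.5545, 0) → (0.3921, 0.3921)
(|10⟩, |11⟩): (a, b) = (-0.6231i, 0.5517) → ((0.3901 - 0.4406i), (-0.3901 - 0.4406i))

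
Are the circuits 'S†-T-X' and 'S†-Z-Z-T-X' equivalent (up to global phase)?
Yes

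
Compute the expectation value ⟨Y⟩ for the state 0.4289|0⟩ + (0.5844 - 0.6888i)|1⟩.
-0.5909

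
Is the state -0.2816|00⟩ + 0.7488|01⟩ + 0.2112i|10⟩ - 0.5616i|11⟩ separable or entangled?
Separable

Writing the state as a|00⟩ + b|01⟩ + c|10⟩ + d|11⟩, it is a product state iff ad − bc = 0.
Here (a, b, c, d) = (-0.2816, 0.7488, 0.2112i, -0.5616i): ad − bc = (-0.2816)(-0.5616i) − (0.7488)(0.2112i) = 0, so the state is separable.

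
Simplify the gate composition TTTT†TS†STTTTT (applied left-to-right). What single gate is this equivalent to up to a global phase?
I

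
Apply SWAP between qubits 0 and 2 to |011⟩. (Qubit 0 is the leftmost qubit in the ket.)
|110⟩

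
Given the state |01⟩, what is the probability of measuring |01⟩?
1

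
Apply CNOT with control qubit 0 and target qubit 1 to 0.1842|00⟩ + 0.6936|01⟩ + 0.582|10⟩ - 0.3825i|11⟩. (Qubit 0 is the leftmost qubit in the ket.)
0.1842|00⟩ + 0.6936|01⟩ - 0.3825i|10⟩ + 0.582|11⟩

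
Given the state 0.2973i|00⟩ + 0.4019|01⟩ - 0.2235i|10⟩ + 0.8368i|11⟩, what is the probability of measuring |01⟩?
0.1615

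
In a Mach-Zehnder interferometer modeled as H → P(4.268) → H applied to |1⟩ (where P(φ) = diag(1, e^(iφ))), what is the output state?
(0.715 + 0.4514i)|0⟩ + (0.285 - 0.4514i)|1⟩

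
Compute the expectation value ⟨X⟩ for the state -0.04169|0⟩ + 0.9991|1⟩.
-0.0833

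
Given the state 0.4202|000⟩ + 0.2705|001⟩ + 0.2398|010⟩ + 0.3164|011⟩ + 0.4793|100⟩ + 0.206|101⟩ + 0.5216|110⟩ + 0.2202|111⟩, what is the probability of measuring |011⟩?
0.1001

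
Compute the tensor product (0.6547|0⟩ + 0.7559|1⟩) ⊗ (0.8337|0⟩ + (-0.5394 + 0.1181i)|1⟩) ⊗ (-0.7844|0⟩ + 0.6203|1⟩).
-0.4281|000⟩ + 0.3386|001⟩ + (0.277 - 0.06065i)|010⟩ + (-0.2191 + 0.04796i)|011⟩ - 0.4943|100⟩ + 0.3909|101⟩ + (0.3198 - 0.07002i)|110⟩ + (-0.2529 + 0.05538i)|111⟩

amp(|b₁b₂…⟩) = product of the factor amplitudes for bits b₁, b₂, …; only kets whose every factor amplitude is nonzero survive.
|000⟩: (0.6547)(0.8337)(-0.7844) = -0.4281
|001⟩: (0.6547)(0.8337)(0.6203) = 0.3386
|010⟩: (0.6547)(-0.5394 + 0.1181i)(-0.7844) = (0.277 - 0.06065i)
|011⟩: (0.6547)(-0.5394 + 0.1181i)(0.6203) = (-0.2191 + 0.04796i)
|100⟩: (0.7559)(0.8337)(-0.7844) = -0.4943
|101⟩: (0.7559)(0.8337)(0.6203) = 0.3909
|110⟩: (0.7559)(-0.5394 + 0.1181i)(-0.7844) = (0.3198 - 0.07002i)
|111⟩: (0.7559)(-0.5394 + 0.1181i)(0.6203) = (-0.2529 + 0.05538i)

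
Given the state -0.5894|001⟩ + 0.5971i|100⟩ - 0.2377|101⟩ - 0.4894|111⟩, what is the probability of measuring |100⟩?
0.3565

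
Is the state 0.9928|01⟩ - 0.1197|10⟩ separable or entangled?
Entangled

Writing the state as a|00⟩ + b|01⟩ + c|10⟩ + d|11⟩, it is a product state iff ad − bc = 0.
Here (a, b, c, d) = (0, 0.9928, -0.1197, 0): ad − bc = (0)(0) − (0.9928)(-0.1197) = 0.1188 ≠ 0, so the state is entangled.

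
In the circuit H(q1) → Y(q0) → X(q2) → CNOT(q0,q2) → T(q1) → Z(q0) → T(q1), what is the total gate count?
7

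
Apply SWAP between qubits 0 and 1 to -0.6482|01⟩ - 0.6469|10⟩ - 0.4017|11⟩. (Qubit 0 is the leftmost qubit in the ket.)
-0.6469|01⟩ - 0.6482|10⟩ - 0.4017|11⟩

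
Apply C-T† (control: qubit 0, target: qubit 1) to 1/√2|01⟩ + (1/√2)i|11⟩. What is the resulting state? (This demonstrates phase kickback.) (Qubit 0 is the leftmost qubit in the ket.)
1/√2|01⟩ + (1/2 + (1/2)i)|11⟩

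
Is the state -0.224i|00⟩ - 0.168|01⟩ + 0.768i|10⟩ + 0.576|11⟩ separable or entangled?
Separable

Writing the state as a|00⟩ + b|01⟩ + c|10⟩ + d|11⟩, it is a product state iff ad − bc = 0.
Here (a, b, c, d) = (-0.224i, -0.168, 0.768i, 0.576): ad − bc = (-0.224i)(0.576) − (-0.168)(0.768i) = 0, so the state is separable.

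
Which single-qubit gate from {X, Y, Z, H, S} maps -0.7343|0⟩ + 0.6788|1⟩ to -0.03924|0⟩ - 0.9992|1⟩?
H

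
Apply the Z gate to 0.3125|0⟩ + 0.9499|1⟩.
0.3125|0⟩ - 0.9499|1⟩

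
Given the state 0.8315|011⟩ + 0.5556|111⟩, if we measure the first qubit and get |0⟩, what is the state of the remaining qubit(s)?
|11⟩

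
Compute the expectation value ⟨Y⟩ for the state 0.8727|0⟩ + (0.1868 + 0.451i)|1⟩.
0.7872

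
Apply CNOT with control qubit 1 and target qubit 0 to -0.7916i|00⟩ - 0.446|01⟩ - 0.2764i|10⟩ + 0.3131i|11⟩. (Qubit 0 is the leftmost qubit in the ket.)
-0.7916i|00⟩ + 0.3131i|01⟩ - 0.2764i|10⟩ - 0.446|11⟩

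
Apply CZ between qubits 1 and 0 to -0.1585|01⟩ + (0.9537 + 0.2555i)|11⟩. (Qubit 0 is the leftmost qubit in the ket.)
-0.1585|01⟩ + (-0.9537 - 0.2555i)|11⟩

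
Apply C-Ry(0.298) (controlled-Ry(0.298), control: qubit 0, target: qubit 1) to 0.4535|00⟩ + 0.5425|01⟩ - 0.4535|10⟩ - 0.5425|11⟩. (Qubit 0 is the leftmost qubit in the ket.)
0.4535|00⟩ + 0.5425|01⟩ - 0.3679|10⟩ - 0.6038|11⟩

C-Ry(0.298) leaves the control-|0⟩ kets |00⟩, |01⟩ unchanged and applies Ry(0.298) to qubit 1 on the control-|1⟩ pair (|10⟩, |11⟩).
Ry(0.298) = [[cos(θ/2), −sin(θ/2)], [sin(θ/2), cos(θ/2)]]; θ = 0.298, cos(θ/2) ≈ 0.98892, sin(θ/2) ≈ 0.148449.
With a = amp(|10⟩) = -0.4535 and b = amp(|11⟩) = -0.5425:
new amp(|10⟩) = (0.98892)·a + (-0.148449)·b = -0.3679
new amp(|11⟩) = (0.148449)·a + (0.98892)·b = -0.6038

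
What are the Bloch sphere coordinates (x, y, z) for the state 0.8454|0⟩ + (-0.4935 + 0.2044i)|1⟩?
(-0.8344, 0.3456, 0.4294)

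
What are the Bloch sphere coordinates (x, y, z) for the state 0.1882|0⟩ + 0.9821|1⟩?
(0.3697, 0, -0.9291)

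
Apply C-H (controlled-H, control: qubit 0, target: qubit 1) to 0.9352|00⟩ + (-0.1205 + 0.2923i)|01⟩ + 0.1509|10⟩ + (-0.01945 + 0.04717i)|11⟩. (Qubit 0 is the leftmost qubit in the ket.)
0.9352|00⟩ + (-0.1205 + 0.2923i)|01⟩ + (0.09295 + 0.03335i)|10⟩ + (0.1205 - 0.03335i)|11⟩

C-H leaves the control-|0⟩ kets |00⟩, |01⟩ unchanged and applies H to qubit 1 on the control-|1⟩ pair (|10⟩, |11⟩).
H = [[1/√2, 1/√2], [1/√2, -1/√2]].
With a = amp(|10⟩) = 0.1509 and b = amp(|11⟩) = (-0.01945 + 0.04717i):
new amp(|10⟩) = (1/√2)·a + (1/√2)·b = (0.09295 + 0.03335i)
new amp(|11⟩) = (1/√2)·a + (-1/√2)·b = (0.1205 - 0.03335i)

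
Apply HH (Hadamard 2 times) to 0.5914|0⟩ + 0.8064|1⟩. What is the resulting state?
0.5914|0⟩ + 0.8064|1⟩

H² = I, so an even number of Hadamards cancels: H^2 = I and the state is unchanged.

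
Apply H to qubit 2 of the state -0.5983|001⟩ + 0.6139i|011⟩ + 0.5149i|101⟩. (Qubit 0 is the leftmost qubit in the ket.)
-0.4231|000⟩ + 0.4231|001⟩ + 0.4341i|010⟩ - 0.4341i|011⟩ + 0.3641i|100⟩ - 0.3641i|101⟩

H on qubit 2 mixes each pair of kets that differ only in qubit 2: amplitudes (a, b) of (|…0…⟩, |…1…⟩) become ((a + b)/√2, (a − b)/√2). Kets absent from the input have amplitude 0.
(|000⟩, |001⟩): (a, b) = (0, -0.5983) → (-0.4231, 0.4231)
(|010⟩, |011⟩): (a, b) = (0, 0.6139i) → (0.4341i, -0.4341i)
(|100⟩, |101⟩): (a, b) = (0, 0.5149i) → (0.3641i, -0.3641i)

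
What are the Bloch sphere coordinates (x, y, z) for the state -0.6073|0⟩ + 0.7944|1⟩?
(-0.9649, 0, -0.2623)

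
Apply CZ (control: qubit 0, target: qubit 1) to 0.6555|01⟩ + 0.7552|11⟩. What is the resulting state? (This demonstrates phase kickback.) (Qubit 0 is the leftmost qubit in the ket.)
0.6555|01⟩ - 0.7552|11⟩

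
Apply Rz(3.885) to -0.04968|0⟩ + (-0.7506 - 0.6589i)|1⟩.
(0.01804 + 0.04629i)|0⟩ + (0.8865 - 0.46i)|1⟩

Rz(3.885) = [[e^(−iθ/2), 0], [0, e^(iθ/2)]] with e^(±iθ/2) = cos(θ/2) ± i·sin(θ/2); θ = 3.885, cos(θ/2) ≈ -0.363203, sin(θ/2) ≈ 0.93171.
With a = amp(|0⟩) = -0.04968 and b = amp(|1⟩) = (-0.7506 - 0.6589i):
new amp(|0⟩) = (-0.363203 - 0.93171i)·a = (0.01804 + 0.04629i)
new amp(|1⟩) = (-0.363203 + 0.93171i)·b = (0.8865 - 0.46i)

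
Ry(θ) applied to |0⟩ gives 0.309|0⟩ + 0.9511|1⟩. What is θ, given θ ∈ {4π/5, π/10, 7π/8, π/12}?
4π/5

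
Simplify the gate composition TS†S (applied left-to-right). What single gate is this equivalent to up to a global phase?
T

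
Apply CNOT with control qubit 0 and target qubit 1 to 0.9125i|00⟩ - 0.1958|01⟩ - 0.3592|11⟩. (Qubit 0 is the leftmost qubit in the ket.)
0.9125i|00⟩ - 0.1958|01⟩ - 0.3592|10⟩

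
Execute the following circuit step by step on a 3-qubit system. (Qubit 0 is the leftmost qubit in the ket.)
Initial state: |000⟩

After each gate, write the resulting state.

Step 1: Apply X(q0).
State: |100⟩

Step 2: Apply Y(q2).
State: i|101⟩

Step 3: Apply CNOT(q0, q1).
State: i|111⟩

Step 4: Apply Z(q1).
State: -i|111⟩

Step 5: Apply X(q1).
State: -i|101⟩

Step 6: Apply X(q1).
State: -i|111⟩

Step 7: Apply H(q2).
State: -(1/√2)i|110⟩ + (1/√2)i|111⟩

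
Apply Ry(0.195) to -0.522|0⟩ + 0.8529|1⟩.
-0.6025|0⟩ + 0.798|1⟩

Ry(0.195) = [[cos(θ/2), −sin(θ/2)], [sin(θ/2), cos(θ/2)]]; θ = 0.195, cos(θ/2) ≈ 0.995251, sin(θ/2) ≈ 0.0973456.
With a = amp(|0⟩) = -0.522 and b = amp(|1⟩) = 0.8529:
new amp(|0⟩) = (0.995251)·a + (-0.0973456)·b = -0.6025
new amp(|1⟩) = (0.0973456)·a + (0.995251)·b = 0.798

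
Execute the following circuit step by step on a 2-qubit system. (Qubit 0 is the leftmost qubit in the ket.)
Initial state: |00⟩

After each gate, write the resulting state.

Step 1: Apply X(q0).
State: |10⟩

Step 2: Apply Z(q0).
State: -|10⟩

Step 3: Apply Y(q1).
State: -i|11⟩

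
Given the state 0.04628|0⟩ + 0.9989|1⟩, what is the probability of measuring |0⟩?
0.002142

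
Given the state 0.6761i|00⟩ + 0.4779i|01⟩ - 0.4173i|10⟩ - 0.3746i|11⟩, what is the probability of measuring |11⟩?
0.1403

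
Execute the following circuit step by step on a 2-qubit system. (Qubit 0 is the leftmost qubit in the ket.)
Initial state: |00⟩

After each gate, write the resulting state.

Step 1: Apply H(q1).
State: 1/√2|00⟩ + 1/√2|01⟩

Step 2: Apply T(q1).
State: 1/√2|00⟩ + (1/2 + (1/2)i)|01⟩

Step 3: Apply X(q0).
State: 1/√2|10⟩ + (1/2 + (1/2)i)|11⟩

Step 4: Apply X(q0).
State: 1/√2|00⟩ + (1/2 + (1/2)i)|01⟩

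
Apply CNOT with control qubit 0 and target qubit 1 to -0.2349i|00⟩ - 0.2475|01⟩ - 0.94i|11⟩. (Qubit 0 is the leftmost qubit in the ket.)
-0.2349i|00⟩ - 0.2475|01⟩ - 0.94i|10⟩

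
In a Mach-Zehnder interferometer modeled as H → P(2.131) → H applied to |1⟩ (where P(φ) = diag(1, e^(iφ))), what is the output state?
(0.7657 - 0.4236i)|0⟩ + (0.2343 + 0.4236i)|1⟩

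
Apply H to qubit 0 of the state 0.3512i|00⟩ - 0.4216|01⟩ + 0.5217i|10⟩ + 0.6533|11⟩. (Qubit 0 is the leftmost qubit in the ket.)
0.6172i|00⟩ + 0.1638|01⟩ - 0.1206i|10⟩ - 0.7601|11⟩

H on qubit 0 mixes each pair of kets that differ only in qubit 0: amplitudes (a, b) of (|…0…⟩, |…1…⟩) become ((a + b)/√2, (a − b)/√2). Kets absent from the input have amplitude 0.
(|00⟩, |10⟩): (a, b) = (0.3512i, 0.5217i) → (0.6172i, -0.1206i)
(|01⟩, |11⟩): (a, b) = (-0.4216, 0.6533) → (0.1638, -0.7601)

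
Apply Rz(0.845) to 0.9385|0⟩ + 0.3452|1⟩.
(0.856 - 0.3848i)|0⟩ + (0.3148 + 0.1415i)|1⟩

Rz(0.845) = [[e^(−iθ/2), 0], [0, e^(iθ/2)]] with e^(±iθ/2) = cos(θ/2) ± i·sin(θ/2); θ = 0.845, cos(θ/2) ≈ 0.912067, sin(θ/2) ≈ 0.410042.
With a = amp(|0⟩) = 0.9385 and b = amp(|1⟩) = 0.3452:
new amp(|0⟩) = (0.912067 - 0.410042i)·a = (0.856 - 0.3848i)
new amp(|1⟩) = (0.912067 + 0.410042i)·b = (0.3148 + 0.1415i)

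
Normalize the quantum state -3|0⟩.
-|0⟩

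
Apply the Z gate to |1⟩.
-|1⟩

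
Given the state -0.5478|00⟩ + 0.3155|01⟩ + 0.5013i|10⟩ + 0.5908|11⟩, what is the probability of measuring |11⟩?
0.349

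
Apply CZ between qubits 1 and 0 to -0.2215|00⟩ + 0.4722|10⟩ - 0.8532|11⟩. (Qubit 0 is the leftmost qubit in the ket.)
-0.2215|00⟩ + 0.4722|10⟩ + 0.8532|11⟩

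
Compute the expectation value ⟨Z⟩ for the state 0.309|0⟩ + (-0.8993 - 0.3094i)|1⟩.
-0.809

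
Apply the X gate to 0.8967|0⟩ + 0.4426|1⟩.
0.4426|0⟩ + 0.8967|1⟩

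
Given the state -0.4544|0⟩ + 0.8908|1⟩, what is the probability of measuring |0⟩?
0.2065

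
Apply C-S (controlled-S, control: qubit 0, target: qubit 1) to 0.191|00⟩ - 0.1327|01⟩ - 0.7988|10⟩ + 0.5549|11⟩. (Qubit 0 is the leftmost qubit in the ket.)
0.191|00⟩ - 0.1327|01⟩ - 0.7988|10⟩ + 0.5549i|11⟩

C-S leaves the control-|0⟩ kets |00⟩, |01⟩ unchanged and applies S to qubit 1 on the control-|1⟩ pair (|10⟩, |11⟩).
S = [[1, 0], [0, i]].
With a = amp(|10⟩) = -0.7988 and b = amp(|11⟩) = 0.5549:
new amp(|10⟩) = (1)·a = -0.7988
new amp(|11⟩) = (i)·b = 0.5549i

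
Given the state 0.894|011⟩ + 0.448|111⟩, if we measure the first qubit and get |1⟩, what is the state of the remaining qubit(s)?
|11⟩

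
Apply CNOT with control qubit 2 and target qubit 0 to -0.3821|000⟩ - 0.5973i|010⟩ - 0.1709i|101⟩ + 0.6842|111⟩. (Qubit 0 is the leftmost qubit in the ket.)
-0.3821|000⟩ - 0.1709i|001⟩ - 0.5973i|010⟩ + 0.6842|011⟩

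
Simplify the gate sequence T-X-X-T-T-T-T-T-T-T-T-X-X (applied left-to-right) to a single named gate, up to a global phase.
T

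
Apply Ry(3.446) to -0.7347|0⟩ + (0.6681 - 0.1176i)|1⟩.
(-0.549 + 0.1162i)|0⟩ + (-0.8275 + 0.01783i)|1⟩

Ry(3.446) = [[cos(θ/2), −sin(θ/2)], [sin(θ/2), cos(θ/2)]]; θ = 3.446, cos(θ/2) ≈ -0.151617, sin(θ/2) ≈ 0.988439.
With a = amp(|0⟩) = -0.7347 and b = amp(|1⟩) = (0.6681 - 0.1176i):
new amp(|0⟩) = (-0.151617)·a + (-0.988439)·b = (-0.549 + 0.1162i)
new amp(|1⟩) = (0.988439)·a + (-0.151617)·b = (-0.8275 + 0.01783i)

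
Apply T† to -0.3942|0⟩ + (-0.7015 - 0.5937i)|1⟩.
-0.3942|0⟩ + (-0.9158 + 0.07623i)|1⟩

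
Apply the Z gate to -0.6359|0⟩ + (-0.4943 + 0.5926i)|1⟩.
-0.6359|0⟩ + (0.4943 - 0.5926i)|1⟩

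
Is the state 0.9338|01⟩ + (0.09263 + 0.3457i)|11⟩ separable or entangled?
Separable

Writing the state as a|00⟩ + b|01⟩ + c|10⟩ + d|11⟩, it is a product state iff ad − bc = 0.
Here (a, b, c, d) = (0, 0.9338, 0, (0.09263 + 0.3457i)): ad − bc = (0)(0.09263 + 0.3457i) − (0.9338)(0) = 0, so the state is separable.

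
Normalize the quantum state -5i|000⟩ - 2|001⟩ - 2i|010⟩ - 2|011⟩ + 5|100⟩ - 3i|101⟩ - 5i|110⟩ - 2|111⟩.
-(1/2)i|000⟩ - 0.2|001⟩ - 0.2i|010⟩ - 0.2|011⟩ + 1/2|100⟩ - 0.3i|101⟩ - (1/2)i|110⟩ - 0.2|111⟩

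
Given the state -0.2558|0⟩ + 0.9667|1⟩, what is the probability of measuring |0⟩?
0.06543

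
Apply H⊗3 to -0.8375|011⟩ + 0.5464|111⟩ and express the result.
-0.1029|000⟩ + 0.1029|001⟩ + 0.1029|010⟩ - 0.1029|011⟩ - 0.4893|100⟩ + 0.4893|101⟩ + 0.4893|110⟩ - 0.4893|111⟩

H⊗3 gives amp(|y⟩) = (1/2√2) Σ_x (−1)^(x·y) amp(|x⟩), where x·y is the number of positions in which both x and y have a 1.
|000⟩: (-0.8375 + 0.5464)/(2√2) = -0.1029
|001⟩: (0.8375 - 0.5464)/(2√2) = 0.1029
|010⟩: (0.8375 - 0.5464)/(2√2) = 0.1029
|011⟩: (-0.8375 + 0.5464)/(2√2) = -0.1029
|100⟩: (-0.8375 - 0.5464)/(2√2) = -0.4893
|101⟩: (0.8375 + 0.5464)/(2√2) = 0.4893
|110⟩: (0.8375 + 0.5464)/(2√2) = 0.4893
|111⟩: (-0.8375 - 0.5464)/(2√2) = -0.4893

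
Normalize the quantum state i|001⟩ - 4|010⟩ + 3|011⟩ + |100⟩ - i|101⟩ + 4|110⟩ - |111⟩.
0.1491i|001⟩ - 0.5963|010⟩ + 1/√5|011⟩ + 0.1491|100⟩ - 0.1491i|101⟩ + 0.5963|110⟩ - 0.1491|111⟩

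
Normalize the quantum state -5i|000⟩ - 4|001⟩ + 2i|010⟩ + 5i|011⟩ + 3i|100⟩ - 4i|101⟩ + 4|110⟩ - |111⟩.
-0.4725i|000⟩ - 1/√7|001⟩ + 0.189i|010⟩ + 0.4725i|011⟩ + 0.2835i|100⟩ - (1/√7)i|101⟩ + 1/√7|110⟩ - 0.09449|111⟩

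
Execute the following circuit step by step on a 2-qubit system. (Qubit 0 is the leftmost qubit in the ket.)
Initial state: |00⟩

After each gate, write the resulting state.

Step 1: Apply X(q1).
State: |01⟩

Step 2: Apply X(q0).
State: |11⟩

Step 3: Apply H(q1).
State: 1/√2|10⟩ - 1/√2|11⟩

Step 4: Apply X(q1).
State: -1/√2|10⟩ + 1/√2|11⟩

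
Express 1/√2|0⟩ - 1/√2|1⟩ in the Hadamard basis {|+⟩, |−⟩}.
|−⟩

With |ψ⟩ = α|0⟩ + β|1⟩, the Hadamard-basis coefficients are ⟨+|ψ⟩ = (α + β)/√2 and ⟨−|ψ⟩ = (α − β)/√2.
Here α = 1/√2, β = -1/√2: (α + β)/√2 = 0, (α − β)/√2 = 1.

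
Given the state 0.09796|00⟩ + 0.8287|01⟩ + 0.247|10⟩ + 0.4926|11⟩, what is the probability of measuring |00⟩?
0.009596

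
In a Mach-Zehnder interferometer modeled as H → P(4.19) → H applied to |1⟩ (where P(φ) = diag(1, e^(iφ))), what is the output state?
(0.7495 + 0.4333i)|0⟩ + (0.2505 - 0.4333i)|1⟩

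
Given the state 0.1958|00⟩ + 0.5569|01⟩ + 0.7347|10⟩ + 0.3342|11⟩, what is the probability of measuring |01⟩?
0.3101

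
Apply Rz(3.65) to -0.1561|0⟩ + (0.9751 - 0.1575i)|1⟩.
(0.03926 + 0.1511i)|0⟩ + (-0.09277 + 0.9834i)|1⟩

Rz(3.65) = [[e^(−iθ/2), 0], [0, e^(iθ/2)]] with e^(±iθ/2) = cos(θ/2) ± i·sin(θ/2); θ = 3.65, cos(θ/2) ≈ -0.251475, sin(θ/2) ≈ 0.967864.
With a = amp(|0⟩) = -0.1561 and b = amp(|1⟩) = (0.9751 - 0.1575i):
new amp(|0⟩) = (-0.251475 - 0.967864i)·a = (0.03926 + 0.1511i)
new amp(|1⟩) = (-0.251475 + 0.967864i)·b = (-0.09277 + 0.9834i)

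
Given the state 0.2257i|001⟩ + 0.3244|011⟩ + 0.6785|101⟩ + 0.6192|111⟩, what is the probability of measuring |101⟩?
0.4604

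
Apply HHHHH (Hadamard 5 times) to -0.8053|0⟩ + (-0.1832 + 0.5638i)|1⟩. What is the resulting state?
(-0.699 + 0.3987i)|0⟩ + (-0.4399 - 0.3987i)|1⟩

H² = I, so H^5 = H: a single Hadamard. With (a, b) = (-0.8053, (-0.1832 + 0.5638i)), H gives ((a + b)/√2, (a − b)/√2) = ((-0.699 + 0.3987i), (-0.4399 - 0.3987i)).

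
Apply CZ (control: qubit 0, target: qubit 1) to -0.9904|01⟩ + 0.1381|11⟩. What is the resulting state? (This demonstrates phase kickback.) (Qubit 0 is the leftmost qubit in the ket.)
-0.9904|01⟩ - 0.1381|11⟩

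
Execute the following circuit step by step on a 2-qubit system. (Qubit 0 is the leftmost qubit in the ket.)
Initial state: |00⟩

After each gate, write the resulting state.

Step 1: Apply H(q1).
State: 1/√2|00⟩ + 1/√2|01⟩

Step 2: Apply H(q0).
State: 1/2|00⟩ + 1/2|01⟩ + 1/2|10⟩ + 1/2|11⟩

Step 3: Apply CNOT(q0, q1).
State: 1/2|00⟩ + 1/2|01⟩ + 1/2|10⟩ + 1/2|11⟩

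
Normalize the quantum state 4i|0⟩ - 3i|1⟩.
0.8i|0⟩ - 0.6i|1⟩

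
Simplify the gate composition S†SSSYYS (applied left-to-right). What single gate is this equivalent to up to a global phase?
S†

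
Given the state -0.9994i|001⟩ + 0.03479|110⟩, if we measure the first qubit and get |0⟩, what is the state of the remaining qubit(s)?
-i|01⟩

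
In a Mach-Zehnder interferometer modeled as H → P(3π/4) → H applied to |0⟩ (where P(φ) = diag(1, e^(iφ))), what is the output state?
(0.1464 + (1/√8)i)|0⟩ + (0.8536 - (1/√8)i)|1⟩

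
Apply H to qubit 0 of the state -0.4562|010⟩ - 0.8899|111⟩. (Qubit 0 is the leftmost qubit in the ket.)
-0.3226|010⟩ - 0.6293|011⟩ - 0.3226|110⟩ + 0.6293|111⟩

H on qubit 0 mixes each pair of kets that differ only in qubit 0: amplitudes (a, b) of (|…0…⟩, |…1…⟩) become ((a + b)/√2, (a − b)/√2). Kets absent from the input have amplitude 0.
(|010⟩, |110⟩): (a, b) = (-0.4562, 0) → (-0.3226, -0.3226)
(|011⟩, |111⟩): (a, b) = (0, -0.8899) → (-0.6293, 0.6293)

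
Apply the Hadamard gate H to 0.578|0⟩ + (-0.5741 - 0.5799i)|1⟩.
(0.002758 - 0.4101i)|0⟩ + (0.8147 + 0.4101i)|1⟩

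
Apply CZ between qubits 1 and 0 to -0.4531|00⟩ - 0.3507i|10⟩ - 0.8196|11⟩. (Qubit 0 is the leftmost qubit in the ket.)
-0.4531|00⟩ - 0.3507i|10⟩ + 0.8196|11⟩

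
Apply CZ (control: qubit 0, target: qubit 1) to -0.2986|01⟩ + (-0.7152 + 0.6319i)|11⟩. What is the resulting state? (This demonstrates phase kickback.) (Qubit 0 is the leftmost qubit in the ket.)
-0.2986|01⟩ + (0.7152 - 0.6319i)|11⟩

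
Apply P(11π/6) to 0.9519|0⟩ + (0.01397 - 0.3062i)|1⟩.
0.9519|0⟩ + (-0.141 - 0.2722i)|1⟩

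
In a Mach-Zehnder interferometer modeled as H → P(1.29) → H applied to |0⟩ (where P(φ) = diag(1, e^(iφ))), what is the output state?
(0.6386 + 0.4804i)|0⟩ + (0.3614 - 0.4804i)|1⟩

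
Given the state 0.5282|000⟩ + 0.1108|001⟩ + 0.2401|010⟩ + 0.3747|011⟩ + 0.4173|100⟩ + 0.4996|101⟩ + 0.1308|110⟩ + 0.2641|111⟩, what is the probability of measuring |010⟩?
0.05765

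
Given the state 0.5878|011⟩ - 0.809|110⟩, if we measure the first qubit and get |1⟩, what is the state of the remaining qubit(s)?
-|10⟩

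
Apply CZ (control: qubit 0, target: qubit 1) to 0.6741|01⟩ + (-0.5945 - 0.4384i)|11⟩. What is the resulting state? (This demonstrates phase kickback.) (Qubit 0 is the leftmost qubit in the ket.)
0.6741|01⟩ + (0.5945 + 0.4384i)|11⟩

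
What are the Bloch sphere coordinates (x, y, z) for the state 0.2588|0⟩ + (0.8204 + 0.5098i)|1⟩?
(0.4246, 0.2639, -0.866)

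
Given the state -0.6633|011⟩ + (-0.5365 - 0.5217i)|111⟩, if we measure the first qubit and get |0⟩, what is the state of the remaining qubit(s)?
-|11⟩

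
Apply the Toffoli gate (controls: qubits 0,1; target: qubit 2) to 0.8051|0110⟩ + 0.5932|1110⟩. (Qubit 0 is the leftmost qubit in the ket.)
0.8051|0110⟩ + 0.5932|1100⟩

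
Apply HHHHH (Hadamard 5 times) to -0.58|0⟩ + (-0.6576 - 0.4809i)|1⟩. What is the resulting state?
(-0.8751 - 0.34i)|0⟩ + (0.05487 + 0.34i)|1⟩

H² = I, so H^5 = H: a single Hadamard. With (a, b) = (-0.58, (-0.6576 - 0.4809i)), H gives ((a + b)/√2, (a − b)/√2) = ((-0.8751 - 0.34i), (0.05487 + 0.34i)).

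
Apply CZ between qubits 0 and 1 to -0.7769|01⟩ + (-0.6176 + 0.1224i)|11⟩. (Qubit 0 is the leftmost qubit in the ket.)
-0.7769|01⟩ + (0.6176 - 0.1224i)|11⟩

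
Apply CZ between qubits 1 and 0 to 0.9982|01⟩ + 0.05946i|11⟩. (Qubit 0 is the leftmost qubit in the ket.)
0.9982|01⟩ - 0.05946i|11⟩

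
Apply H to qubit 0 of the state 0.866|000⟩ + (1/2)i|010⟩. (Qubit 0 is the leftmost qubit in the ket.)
0.6124|000⟩ + (1/√8)i|010⟩ + 0.6124|100⟩ + (1/√8)i|110⟩

H on qubit 0 mixes each pair of kets that differ only in qubit 0: amplitudes (a, b) of (|…0…⟩, |…1…⟩) become ((a + b)/√2, (a − b)/√2). Kets absent from the input have amplitude 0.
(|000⟩, |100⟩): (a, b) = (0.866, 0) → (0.6124, 0.6124)
(|010⟩, |110⟩): (a, b) = ((1/2)i, 0) → ((1/√8)i, (1/√8)i)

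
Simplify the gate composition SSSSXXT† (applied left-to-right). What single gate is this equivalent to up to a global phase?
T†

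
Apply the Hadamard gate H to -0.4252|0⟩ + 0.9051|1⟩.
0.3393|0⟩ - 0.9407|1⟩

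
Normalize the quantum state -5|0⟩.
-|0⟩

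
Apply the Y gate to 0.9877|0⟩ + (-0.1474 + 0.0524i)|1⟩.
(0.0524 + 0.1474i)|0⟩ + 0.9877i|1⟩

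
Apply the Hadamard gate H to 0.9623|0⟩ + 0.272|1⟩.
0.8728|0⟩ + 0.4881|1⟩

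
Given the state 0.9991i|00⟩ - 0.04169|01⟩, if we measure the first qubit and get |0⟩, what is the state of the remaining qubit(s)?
0.9991i|0⟩ - 0.04169|1⟩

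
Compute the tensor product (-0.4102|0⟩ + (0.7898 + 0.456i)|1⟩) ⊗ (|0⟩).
-0.4102|00⟩ + (0.7898 + 0.456i)|10⟩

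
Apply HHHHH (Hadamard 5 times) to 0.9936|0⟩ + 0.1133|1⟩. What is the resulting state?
0.7827|0⟩ + 0.6225|1⟩

H² = I, so H^5 = H: a single Hadamard. With (a, b) = (0.9936, 0.1133), H gives ((a + b)/√2, (a − b)/√2) = (0.7827, 0.6225).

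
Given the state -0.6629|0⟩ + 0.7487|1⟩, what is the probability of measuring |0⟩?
0.4394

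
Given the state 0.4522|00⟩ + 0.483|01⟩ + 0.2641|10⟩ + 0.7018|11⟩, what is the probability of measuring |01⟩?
0.2333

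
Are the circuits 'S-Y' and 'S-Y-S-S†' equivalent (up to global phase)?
Yes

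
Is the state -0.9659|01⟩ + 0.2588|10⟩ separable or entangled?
Entangled

Writing the state as a|00⟩ + b|01⟩ + c|10⟩ + d|11⟩, it is a product state iff ad − bc = 0.
Here (a, b, c, d) = (0, -0.9659, 0.2588, 0): ad − bc = (0)(0) − (-0.9659)(0.2588) = 0.25 ≠ 0, so the state is entangled.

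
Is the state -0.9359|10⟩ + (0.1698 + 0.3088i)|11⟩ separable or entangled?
Separable

Writing the state as a|00⟩ + b|01⟩ + c|10⟩ + d|11⟩, it is a product state iff ad − bc = 0.
Here (a, b, c, d) = (0, 0, -0.9359, (0.1698 + 0.3088i)): ad − bc = (0)(0.1698 + 0.3088i) − (0)(-0.9359) = 0, so the state is separable.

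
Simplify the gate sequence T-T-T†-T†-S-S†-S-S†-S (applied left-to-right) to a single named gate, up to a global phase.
S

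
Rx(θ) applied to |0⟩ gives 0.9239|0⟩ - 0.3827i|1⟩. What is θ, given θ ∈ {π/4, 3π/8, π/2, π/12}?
π/4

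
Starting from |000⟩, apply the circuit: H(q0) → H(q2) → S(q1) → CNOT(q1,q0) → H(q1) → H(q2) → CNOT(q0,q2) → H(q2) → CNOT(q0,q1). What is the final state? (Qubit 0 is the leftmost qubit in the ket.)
1/√8|000⟩ + 1/√8|001⟩ + 1/√8|010⟩ + 1/√8|011⟩ + 1/√8|100⟩ - 1/√8|101⟩ + 1/√8|110⟩ - 1/√8|111⟩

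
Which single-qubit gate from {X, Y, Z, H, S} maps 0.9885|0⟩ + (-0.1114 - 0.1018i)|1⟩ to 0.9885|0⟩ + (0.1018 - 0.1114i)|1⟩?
S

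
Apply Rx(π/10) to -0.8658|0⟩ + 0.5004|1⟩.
(-0.8551 - 0.07828i)|0⟩ + (0.4942 + 0.1354i)|1⟩

Rx(π/10) = [[cos(θ/2), −i·sin(θ/2)], [−i·sin(θ/2), cos(θ/2)]]; θ = π/10, cos(θ/2) ≈ 0.987688, sin(θ/2) ≈ 0.156434.
With a = amp(|0⟩) = -0.8658 and b = amp(|1⟩) = 0.5004:
new amp(|0⟩) = (0.987688)·a + (-0.156434i)·b = (-0.8551 - 0.07828i)
new amp(|1⟩) = (-0.156434i)·a + (0.987688)·b = (0.4942 + 0.1354i)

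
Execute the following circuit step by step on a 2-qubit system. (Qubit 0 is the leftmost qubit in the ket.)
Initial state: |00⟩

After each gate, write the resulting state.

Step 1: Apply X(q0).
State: |10⟩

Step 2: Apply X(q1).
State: |11⟩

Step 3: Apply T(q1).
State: (1/√2 + (1/√2)i)|11⟩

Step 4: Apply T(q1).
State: i|11⟩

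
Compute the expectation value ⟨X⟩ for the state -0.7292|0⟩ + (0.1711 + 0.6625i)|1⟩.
-0.2495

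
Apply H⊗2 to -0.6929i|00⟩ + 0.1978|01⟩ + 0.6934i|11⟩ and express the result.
(0.0989 + 0.00025i)|00⟩ + (-0.0989 - 0.6932i)|01⟩ + (0.0989 - 0.6932i)|10⟩ + (-0.0989 + 0.00025i)|11⟩

H⊗2 gives amp(|y⟩) = (1/2) Σ_x (−1)^(x·y) amp(|x⟩), where x·y is the number of positions in which both x and y have a 1.
|00⟩: (-0.6929i + 0.1978 + 0.6934i)/2 = (0.0989 + 0.00025i)
|01⟩: (-0.6929i - 0.1978 - 0.6934i)/2 = (-0.0989 - 0.6932i)
|10⟩: (-0.6929i + 0.1978 - 0.6934i)/2 = (0.0989 - 0.6932i)
|11⟩: (-0.6929i - 0.1978 + 0.6934i)/2 = (-0.0989 + 0.00025i)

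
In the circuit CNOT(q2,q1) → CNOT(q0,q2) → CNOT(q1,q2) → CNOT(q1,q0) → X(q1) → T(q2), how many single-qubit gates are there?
2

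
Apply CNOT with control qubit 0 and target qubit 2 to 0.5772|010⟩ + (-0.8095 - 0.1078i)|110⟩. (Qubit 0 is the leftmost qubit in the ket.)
0.5772|010⟩ + (-0.8095 - 0.1078i)|111⟩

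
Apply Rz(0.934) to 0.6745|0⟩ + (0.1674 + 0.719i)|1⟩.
(0.6023 - 0.3037i)|0⟩ + (-0.1742 + 0.7174i)|1⟩

Rz(0.934) = [[e^(−iθ/2), 0], [0, e^(iθ/2)]] with e^(±iθ/2) = cos(θ/2) ± i·sin(θ/2); θ = 0.934, cos(θ/2) ≈ 0.892923, sin(θ/2) ≈ 0.45021.
With a = amp(|0⟩) = 0.6745 and b = amp(|1⟩) = (0.1674 + 0.719i):
new amp(|0⟩) = (0.892923 - 0.45021i)·a = (0.6023 - 0.3037i)
new amp(|1⟩) = (0.892923 + 0.45021i)·b = (-0.1742 + 0.7174i)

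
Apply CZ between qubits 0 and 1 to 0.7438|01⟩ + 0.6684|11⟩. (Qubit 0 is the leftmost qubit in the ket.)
0.7438|01⟩ - 0.6684|11⟩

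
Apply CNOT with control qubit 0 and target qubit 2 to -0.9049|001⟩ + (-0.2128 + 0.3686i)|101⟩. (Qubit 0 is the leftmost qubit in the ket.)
-0.9049|001⟩ + (-0.2128 + 0.3686i)|100⟩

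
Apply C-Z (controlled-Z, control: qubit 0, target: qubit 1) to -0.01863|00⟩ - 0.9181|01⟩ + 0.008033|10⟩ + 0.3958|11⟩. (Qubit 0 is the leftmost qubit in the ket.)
-0.01863|00⟩ - 0.9181|01⟩ + 0.008033|10⟩ - 0.3958|11⟩

C-Z leaves the control-|0⟩ kets |00⟩, |01⟩ unchanged and applies Z to qubit 1 on the control-|1⟩ pair (|10⟩, |11⟩).
Z = [[1, 0], [0, -1]].
With a = amp(|10⟩) = 0.008033 and b = amp(|11⟩) = 0.3958:
new amp(|10⟩) = (1)·a = 0.008033
new amp(|11⟩) = (-1)·b = -0.3958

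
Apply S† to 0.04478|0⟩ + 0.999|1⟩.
0.04478|0⟩ - 0.999i|1⟩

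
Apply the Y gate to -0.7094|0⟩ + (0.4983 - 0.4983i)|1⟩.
(-0.4983 - 0.4983i)|0⟩ - 0.7094i|1⟩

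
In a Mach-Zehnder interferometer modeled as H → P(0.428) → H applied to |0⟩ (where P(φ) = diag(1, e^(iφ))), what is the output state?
(0.9549 + 0.2075i)|0⟩ + (0.0451 - 0.2075i)|1⟩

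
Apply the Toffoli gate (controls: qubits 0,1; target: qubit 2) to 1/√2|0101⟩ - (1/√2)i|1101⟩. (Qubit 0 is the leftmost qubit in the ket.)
1/√2|0101⟩ - (1/√2)i|1111⟩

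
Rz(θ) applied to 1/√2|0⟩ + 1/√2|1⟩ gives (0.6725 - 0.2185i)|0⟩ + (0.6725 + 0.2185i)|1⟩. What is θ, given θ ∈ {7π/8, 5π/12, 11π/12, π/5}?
π/5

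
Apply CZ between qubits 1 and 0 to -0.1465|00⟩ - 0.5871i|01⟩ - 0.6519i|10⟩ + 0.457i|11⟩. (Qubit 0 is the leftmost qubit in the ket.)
-0.1465|00⟩ - 0.5871i|01⟩ - 0.6519i|10⟩ - 0.457i|11⟩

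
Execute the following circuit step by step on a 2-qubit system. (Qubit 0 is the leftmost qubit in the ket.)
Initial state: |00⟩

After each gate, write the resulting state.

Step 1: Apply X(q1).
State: |01⟩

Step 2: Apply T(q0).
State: |01⟩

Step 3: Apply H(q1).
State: 1/√2|00⟩ - 1/√2|01⟩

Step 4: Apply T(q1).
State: 1/√2|00⟩ + (-1/2 - (1/2)i)|01⟩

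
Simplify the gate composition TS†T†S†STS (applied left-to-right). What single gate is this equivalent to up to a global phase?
T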